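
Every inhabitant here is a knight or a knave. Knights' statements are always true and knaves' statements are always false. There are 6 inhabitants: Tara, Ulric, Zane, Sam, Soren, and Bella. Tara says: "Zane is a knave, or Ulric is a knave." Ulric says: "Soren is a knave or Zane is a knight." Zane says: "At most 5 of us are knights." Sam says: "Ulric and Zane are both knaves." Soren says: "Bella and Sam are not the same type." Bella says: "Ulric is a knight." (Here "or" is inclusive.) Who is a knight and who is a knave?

Knights: Ulric, Zane, Soren, and Bella. Knaves: Tara and Sam.

As a knave, Tara's statement "Zane is a knave, or Ulric is a knave" should be False; it is.
Ulric is a knight, and the claim "Soren is a knave or Zane is a knight" is indeed True.
Zane is a knight, and the claim "at most 5 of us are knights" is indeed True.
Sam is a knave, so "Ulric and Zane are both knaves" must be False — and it is.
Since Soren is a knight, "Bella and Sam are not the same type" needs to be True, which holds.
Bella is a knight; "Ulric is a knight" is True, as required.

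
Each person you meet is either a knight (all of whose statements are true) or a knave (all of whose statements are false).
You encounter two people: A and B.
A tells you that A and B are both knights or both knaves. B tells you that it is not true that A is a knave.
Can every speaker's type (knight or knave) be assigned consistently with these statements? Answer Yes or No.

One consistent assignment: A=knight, B=knight.

Yes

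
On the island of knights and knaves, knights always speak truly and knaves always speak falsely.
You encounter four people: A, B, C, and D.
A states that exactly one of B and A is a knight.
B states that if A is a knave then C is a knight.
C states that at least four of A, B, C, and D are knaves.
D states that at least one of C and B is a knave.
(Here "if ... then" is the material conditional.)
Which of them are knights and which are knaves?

A is a knave, B is a knave, C is a knave, and D is a knight.

A is a knave; "exactly one of B and A is a knight" is False, as required.
B is a knave, and the claim "if A is a knave then C is a knight" is indeed False.
Since C is a knave, "at least four of A, B, C, and D are knaves" needs to be False, which holds.
As a knight, D's statement "at least one of C and B is a knave" should be True; it is.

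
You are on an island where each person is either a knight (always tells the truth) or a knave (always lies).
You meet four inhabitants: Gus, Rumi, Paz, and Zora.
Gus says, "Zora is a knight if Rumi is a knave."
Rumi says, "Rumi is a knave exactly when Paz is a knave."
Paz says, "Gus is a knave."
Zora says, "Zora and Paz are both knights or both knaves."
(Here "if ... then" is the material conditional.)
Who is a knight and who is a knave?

Gus is a knave, so "Zora is a knight if Rumi is a knave" must be false — and it is.
Rumi is a knave; "Rumi is a knave exactly when Paz is a knave" is false, as required.
Paz is a knight, and the claim "Gus is a knave" is indeed True.
Zora is a knave, so "Zora and Paz are both knights or both knaves" must be false — and it is.

Gus is a knave, Rumi is a knave, Paz is a knight, and Zora is a knave.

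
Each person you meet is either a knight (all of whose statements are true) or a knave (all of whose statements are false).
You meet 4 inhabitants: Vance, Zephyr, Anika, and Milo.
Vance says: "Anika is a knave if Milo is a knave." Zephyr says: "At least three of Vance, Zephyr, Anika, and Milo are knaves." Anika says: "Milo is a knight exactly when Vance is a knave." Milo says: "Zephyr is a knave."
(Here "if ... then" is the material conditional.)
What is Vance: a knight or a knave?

Vance is a knight.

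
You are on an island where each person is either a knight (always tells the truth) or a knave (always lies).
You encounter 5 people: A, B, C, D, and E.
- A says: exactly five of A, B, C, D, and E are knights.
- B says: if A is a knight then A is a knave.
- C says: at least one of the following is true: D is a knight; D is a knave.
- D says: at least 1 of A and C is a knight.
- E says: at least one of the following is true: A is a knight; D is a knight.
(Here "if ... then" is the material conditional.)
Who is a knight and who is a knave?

A is a knave, and the claim "exactly five of A, B, C, D, and E are knights" is indeed False.
B is a knight, and the claim "if A is a knight then A is a knave" is indeed true.
C is a knight, so "at least one of the following is true: D is a knight; D is a knave" must be true — and it is.
D is a knight; "at least 1 of A and C is a knight" is true, as required.
As a knight, E's statement "at least one of the following is true: A is a knight; D is a knight" should be true; it is.

A is a knave, B is a knight, C is a knight, D is a knight, and E is a knight.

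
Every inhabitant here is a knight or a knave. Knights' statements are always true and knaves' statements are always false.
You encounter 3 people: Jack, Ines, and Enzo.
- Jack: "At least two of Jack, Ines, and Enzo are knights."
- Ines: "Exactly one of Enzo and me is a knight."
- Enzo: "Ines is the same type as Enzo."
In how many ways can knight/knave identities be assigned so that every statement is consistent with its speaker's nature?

2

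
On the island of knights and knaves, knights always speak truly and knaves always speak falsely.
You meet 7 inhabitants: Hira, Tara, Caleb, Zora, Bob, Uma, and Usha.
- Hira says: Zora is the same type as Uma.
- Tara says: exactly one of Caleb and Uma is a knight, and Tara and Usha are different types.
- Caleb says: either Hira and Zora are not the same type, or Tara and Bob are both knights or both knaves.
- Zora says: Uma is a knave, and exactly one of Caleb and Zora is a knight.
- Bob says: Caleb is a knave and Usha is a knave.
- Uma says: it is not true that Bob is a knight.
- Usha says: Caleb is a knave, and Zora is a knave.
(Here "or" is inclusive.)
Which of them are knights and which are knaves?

Hira is a knave, Tara is a knave, Caleb is a knight, Zora is a knave, Bob is a knave, Uma is a knight, and Usha is a knave.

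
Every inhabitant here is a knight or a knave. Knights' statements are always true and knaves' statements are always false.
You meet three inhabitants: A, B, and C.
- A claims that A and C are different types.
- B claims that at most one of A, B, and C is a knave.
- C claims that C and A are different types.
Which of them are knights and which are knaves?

A is a knave, B is a knave, and C is a knave.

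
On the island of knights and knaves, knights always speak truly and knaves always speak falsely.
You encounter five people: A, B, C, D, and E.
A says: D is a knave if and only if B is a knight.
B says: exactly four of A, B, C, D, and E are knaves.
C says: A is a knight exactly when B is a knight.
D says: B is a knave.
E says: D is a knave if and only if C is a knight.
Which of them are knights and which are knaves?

A is a knight, and the claim "D is a knave if and only if B is a knight" is indeed True.
As a knave, B's statement "exactly four of A, B, C, D, and E are knaves" should be false; it is.
C is a knave; "A is a knight exactly when B is a knight" is false, as required.
D is a knight; "B is a knave" is True, as required.
E is a knight, so "D is a knave if and only if C is a knight" must be True — and it is.

Knights: A, D, and E. Knaves: B and C.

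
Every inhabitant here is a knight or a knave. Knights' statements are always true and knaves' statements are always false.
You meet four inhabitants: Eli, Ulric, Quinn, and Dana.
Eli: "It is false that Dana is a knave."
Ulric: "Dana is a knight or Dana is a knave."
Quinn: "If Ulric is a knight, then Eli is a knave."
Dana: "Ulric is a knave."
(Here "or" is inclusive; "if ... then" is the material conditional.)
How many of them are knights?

2

The unique consistent assignment is Eli=knave, Ulric=knight, Quinn=knight, Dana=knave.
That has 2 knights.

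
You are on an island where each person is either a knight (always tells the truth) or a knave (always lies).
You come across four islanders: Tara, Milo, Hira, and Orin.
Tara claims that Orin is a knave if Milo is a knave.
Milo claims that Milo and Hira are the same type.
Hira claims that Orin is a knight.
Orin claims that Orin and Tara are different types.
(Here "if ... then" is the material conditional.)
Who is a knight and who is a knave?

Tara is a knave, Milo is a knave, Hira is a knight, and Orin is a knight.

Since Tara is a knave, "Orin is a knave if Milo is a knave" needs to be false, which holds.
Milo is a knave, so "Milo and Hira are the same type" must be false — and it is.
Hira is a knight, so "Orin is a knight" must be True — and it is.
Orin is a knight; "Orin and Tara are different types" is True, as required.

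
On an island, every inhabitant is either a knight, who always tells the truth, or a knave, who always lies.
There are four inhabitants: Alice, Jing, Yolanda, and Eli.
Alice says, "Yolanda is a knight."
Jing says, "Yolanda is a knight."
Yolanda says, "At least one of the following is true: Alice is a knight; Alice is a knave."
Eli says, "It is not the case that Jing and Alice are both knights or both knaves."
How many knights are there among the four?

The unique consistent assignment is Alice=knight, Jing=knight, Yolanda=knight, Eli=knave.
That has 3 knights.

3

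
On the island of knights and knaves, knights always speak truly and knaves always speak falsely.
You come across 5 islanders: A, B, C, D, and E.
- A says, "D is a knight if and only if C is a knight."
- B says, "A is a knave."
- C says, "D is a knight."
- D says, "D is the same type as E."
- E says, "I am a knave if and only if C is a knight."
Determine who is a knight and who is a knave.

Knights: A and E. Knaves: B, C, and D.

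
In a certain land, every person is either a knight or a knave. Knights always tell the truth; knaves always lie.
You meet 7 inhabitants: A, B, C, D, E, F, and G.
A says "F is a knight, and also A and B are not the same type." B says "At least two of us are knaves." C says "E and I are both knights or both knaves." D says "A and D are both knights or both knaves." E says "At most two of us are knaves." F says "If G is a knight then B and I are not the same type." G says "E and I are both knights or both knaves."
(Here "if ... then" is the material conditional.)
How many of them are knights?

The unique consistent assignment is A=knight, B=knave, C=knight, D=knight, E=knight, F=knight, G=knight.
That has 6 knights.

6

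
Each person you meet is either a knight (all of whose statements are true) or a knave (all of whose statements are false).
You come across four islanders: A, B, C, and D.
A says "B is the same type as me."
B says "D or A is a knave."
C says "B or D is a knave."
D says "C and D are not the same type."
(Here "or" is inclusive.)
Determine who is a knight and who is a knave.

Knights: B and D. Knaves: A and C.

A is a knave, and the claim "B is the same type as me" is indeed False.
B (knight): "D or A is a knave" — true. ✓
C is a knave, so "B or D is a knave" must be False — and it is.
As a knight, D's statement "C and D are not the same type" should be true; it is.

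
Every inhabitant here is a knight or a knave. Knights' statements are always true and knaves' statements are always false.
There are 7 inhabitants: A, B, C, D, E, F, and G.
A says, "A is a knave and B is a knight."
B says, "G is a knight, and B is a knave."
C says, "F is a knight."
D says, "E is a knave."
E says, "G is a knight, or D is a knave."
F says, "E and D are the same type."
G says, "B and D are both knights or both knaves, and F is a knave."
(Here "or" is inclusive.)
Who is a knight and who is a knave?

A (knave): "A is a knave and B is a knight" — False. ✓
B is a knave, so "G is a knight, and B is a knave" must be False — and it is.
C is a knave; "F is a knight" is False, as required.
D is a knight; "E is a knave" is true, as required.
E is a knave, so "G is a knight, or D is a knave" must be False — and it is.
F is a knave; "E and D are the same type" is False, as required.
Since G is a knave, "B and D are both knights or both knaves, and F is a knave" needs to be False, which holds.

A is a knave, B is a knave, C is a knave, D is a knight, E is a knave, F is a knave, and G is a knave.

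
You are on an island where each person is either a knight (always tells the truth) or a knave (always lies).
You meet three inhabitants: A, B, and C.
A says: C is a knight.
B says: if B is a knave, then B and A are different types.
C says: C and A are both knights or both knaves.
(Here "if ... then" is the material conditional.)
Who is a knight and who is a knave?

A is a knight, B is a knight, and C is a knight.

A is a knight; "C is a knight" is true, as required.
As a knight, B's statement "if B is a knave, then B and A are different types" should be true; it is.
Since C is a knight, "C and A are both knights or both knaves" needs to be true, which holds.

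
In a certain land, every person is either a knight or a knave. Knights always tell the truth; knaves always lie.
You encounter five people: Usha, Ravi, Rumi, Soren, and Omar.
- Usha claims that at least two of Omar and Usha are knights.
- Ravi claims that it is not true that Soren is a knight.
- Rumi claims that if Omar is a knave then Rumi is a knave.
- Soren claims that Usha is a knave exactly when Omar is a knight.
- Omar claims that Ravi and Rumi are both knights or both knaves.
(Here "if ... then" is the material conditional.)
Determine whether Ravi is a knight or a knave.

Ravi is a knight.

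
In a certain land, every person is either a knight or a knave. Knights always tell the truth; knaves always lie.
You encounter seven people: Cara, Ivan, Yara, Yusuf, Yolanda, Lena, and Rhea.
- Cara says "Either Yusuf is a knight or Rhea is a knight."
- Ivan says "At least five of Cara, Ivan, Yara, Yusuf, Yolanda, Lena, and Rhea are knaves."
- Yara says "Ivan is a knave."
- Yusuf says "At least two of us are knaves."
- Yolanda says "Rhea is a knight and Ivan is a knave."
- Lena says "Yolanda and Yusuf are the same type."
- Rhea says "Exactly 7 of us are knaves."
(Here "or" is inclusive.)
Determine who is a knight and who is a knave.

Knights: Cara, Yara, and Yusuf. Knaves: Ivan, Yolanda, Lena, and Rhea.

Cara is a knight, so "either Yusuf is a knight or Rhea is a knight" must be true — and it is.
Ivan is a knave; "at least five of Cara, Ivan, Yara, Yusuf, Yolanda, Lena, and Rhea are knaves" is False, as required.
Since Yara is a knight, "Ivan is a knave" needs to be true, which holds.
Since Yusuf is a knight, "at least two of us are knaves" needs to be true, which holds.
As a knave, Yolanda's statement "Rhea is a knight and Ivan is a knave" should be False; it is.
Lena is a knave; "Yolanda and Yusuf are the same type" is False, as required.
Rhea is a knave; "exactly 7 of us are knaves" is False, as required.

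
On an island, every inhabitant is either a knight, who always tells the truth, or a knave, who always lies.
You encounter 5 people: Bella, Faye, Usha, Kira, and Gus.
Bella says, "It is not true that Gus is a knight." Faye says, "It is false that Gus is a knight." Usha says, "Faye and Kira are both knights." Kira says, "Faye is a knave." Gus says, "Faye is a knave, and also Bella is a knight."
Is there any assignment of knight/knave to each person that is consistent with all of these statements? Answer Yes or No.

One consistent assignment: Bella=knight, Faye=knight, Usha=knave, Kira=knave, Gus=knave.

Yes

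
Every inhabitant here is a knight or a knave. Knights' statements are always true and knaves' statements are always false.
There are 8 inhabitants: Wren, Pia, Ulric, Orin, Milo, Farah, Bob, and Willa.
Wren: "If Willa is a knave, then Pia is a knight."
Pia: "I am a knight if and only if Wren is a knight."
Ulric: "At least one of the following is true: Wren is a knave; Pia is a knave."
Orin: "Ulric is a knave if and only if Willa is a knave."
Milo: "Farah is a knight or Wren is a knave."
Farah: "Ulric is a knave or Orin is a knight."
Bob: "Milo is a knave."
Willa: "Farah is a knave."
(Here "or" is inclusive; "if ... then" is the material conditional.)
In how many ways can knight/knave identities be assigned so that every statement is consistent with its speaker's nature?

1

Consistent assignments:
  Wren=knight, Pia=knight, Ulric=knave, Orin=knight, Milo=knight, Farah=knight, Bob=knave, Willa=knave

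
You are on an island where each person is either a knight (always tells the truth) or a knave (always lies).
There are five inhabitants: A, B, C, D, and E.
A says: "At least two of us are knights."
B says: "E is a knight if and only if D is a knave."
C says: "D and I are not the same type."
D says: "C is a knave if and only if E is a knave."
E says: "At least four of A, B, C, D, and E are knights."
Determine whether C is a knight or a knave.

C is a knight.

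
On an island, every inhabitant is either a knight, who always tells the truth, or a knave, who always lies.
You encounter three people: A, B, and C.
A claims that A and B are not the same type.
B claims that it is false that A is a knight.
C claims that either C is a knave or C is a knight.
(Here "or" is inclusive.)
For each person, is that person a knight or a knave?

A is a knight; "A and B are not the same type" is true, as required.
B is a knave, and the claim "it is false that A is a knight" is indeed False.
C is a knight, so "either C is a knave or C is a knight" must be true — and it is.

A is a knight, B is a knave, and C is a knight.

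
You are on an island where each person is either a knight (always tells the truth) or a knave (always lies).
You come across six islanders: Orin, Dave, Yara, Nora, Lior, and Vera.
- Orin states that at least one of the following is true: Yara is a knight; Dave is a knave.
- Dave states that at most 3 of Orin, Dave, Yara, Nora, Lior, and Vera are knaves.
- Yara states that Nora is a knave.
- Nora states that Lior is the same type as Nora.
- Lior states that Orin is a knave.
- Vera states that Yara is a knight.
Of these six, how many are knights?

The unique consistent assignment is Orin=knave, Dave=knight, Yara=knave, Nora=knight, Lior=knight, Vera=knave.
That has 3 knights.

3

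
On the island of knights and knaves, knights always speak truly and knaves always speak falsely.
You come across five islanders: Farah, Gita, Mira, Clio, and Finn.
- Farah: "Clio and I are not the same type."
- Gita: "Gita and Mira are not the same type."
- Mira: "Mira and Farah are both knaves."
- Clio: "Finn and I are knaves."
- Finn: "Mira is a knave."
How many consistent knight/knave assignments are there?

Consistent assignments:
  Farah=knight, Gita=knight, Mira=knave, Clio=knave, Finn=knight
  Farah=knight, Gita=knave, Mira=knave, Clio=knave, Finn=knight

2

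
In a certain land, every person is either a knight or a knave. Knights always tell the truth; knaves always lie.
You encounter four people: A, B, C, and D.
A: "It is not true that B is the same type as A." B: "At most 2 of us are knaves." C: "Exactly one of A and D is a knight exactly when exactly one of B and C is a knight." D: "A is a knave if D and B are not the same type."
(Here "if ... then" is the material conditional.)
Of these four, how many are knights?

The unique consistent assignment is A=knave, B=knave, C=knave, D=knight.
That has 1 knight.

1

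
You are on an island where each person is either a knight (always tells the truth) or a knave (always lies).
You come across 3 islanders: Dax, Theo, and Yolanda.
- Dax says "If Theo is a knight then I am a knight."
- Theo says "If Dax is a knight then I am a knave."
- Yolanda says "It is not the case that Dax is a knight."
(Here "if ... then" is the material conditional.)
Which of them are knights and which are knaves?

Suppose Dax is a knight. Then Dax's statement "if Theo is a knight then I am a knight" would have to be true. Checking the 4 ways to assign the others, none is consistent with every speaker.
(For instance, with Theo=knight, Yolanda=knight, Theo's claim "if Dax is a knight then I am a knave" comes out false where it would need to be true.)
So Dax must be a knave, making "if Theo is a knight then I am a knight" false. Taking Dax=knave, Theo=knight, Yolanda=knight, each remaining statement checks out:
  Theo (knight): "if Dax is a knight then I am a knave" — true. ✓
  Yolanda (knight): "it is not the case that Dax is a knight" — true. ✓
This is the unique consistent assignment.

Dax is a knave, Theo is a knight, and Yolanda is a knight.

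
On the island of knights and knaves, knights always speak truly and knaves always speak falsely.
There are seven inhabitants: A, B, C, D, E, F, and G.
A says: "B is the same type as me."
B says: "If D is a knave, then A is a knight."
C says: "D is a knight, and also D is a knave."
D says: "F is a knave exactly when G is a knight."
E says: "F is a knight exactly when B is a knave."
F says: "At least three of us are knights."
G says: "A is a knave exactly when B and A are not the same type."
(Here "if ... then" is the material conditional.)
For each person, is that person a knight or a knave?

Knights: A, B, F, and G. Knaves: C, D, and E.

A is a knight, and the claim "B is the same type as me" is indeed true.
B is a knight, and the claim "if D is a knave, then A is a knight" is indeed true.
C is a knave; "D is a knight, and also D is a knave" is false, as required.
D (knave): "F is a knave exactly when G is a knight" — false. ✓
As a knave, E's statement "F is a knight exactly when B is a knave" should be false; it is.
Since F is a knight, "at least three of us are knights" needs to be true, which holds.
G is a knight; "A is a knave exactly when B and A are not the same type" is true, as required.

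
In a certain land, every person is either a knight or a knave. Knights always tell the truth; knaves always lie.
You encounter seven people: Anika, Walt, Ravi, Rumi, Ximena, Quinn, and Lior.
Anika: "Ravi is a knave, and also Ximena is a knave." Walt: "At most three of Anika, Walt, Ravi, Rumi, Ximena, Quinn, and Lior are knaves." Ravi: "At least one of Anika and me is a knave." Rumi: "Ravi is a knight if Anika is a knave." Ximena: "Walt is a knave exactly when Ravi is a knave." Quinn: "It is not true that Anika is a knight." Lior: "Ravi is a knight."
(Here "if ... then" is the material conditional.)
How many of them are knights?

6

The unique consistent assignment is Anika=knave, Walt=knight, Ravi=knight, Rumi=knight, Ximena=knight, Quinn=knight, Lior=knight.
That has 6 knights.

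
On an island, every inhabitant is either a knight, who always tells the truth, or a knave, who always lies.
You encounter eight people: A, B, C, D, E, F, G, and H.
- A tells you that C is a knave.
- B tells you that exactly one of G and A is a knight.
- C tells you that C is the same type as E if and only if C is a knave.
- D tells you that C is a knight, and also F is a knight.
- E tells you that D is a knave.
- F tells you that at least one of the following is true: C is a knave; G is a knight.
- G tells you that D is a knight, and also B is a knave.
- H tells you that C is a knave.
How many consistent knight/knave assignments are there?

1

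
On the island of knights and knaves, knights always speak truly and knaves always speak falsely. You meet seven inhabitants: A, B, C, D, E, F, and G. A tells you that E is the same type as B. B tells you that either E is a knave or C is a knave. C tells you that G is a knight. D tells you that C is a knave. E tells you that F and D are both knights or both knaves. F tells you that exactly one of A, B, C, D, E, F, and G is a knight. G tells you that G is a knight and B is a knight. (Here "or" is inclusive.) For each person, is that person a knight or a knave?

A is a knave, B is a knight, C is a knave, D is a knight, E is a knave, F is a knave, and G is a knave.

A is a knave; "E is the same type as B" is False, as required.
B is a knight, so "either E is a knave or C is a knave" must be True — and it is.
C is a knave; "G is a knight" is False, as required.
D is a knight, and the claim "C is a knave" is indeed True.
E is a knave, so "F and D are both knights or both knaves" must be False — and it is.
F is a knave, so "exactly one of A, B, C, D, E, F, and G is a knight" must be False — and it is.
G is a knave; "G is a knight and B is a knight" is False, as required.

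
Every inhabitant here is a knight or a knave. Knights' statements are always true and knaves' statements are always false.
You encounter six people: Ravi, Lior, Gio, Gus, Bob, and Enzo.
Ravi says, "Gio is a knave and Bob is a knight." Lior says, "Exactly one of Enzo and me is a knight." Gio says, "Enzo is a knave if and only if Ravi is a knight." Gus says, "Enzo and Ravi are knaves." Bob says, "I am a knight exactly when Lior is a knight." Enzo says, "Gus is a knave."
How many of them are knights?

2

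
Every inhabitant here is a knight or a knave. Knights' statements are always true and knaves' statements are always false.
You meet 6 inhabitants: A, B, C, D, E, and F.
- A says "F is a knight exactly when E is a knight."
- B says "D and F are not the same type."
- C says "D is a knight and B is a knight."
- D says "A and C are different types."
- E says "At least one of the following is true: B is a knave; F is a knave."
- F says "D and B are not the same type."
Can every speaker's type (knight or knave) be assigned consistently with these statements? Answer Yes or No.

Yes

One consistent assignment: A=knight, B=knave, C=knave, D=knight, E=knight, F=knight.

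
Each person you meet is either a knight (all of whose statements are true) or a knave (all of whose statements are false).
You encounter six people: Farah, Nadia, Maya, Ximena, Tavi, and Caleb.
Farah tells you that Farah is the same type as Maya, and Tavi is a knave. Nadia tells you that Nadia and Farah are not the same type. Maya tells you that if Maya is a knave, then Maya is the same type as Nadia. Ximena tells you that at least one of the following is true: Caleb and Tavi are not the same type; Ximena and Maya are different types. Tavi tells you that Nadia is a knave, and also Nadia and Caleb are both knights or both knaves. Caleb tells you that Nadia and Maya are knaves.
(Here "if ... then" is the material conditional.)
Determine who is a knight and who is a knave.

Farah is a knave, Nadia is a knave, Maya is a knight, Ximena is a knight, Tavi is a knight, and Caleb is a knave.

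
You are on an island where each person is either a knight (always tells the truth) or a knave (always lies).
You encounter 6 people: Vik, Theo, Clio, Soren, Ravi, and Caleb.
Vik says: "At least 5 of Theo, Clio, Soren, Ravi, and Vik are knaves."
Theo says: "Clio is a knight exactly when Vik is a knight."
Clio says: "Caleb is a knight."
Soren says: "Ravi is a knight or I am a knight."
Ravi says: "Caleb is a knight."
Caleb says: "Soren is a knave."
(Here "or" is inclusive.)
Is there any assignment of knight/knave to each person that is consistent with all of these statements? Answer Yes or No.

One consistent assignment: Vik=knave, Theo=knight, Clio=knave, Soren=knight, Ravi=knave, Caleb=knave.

Yes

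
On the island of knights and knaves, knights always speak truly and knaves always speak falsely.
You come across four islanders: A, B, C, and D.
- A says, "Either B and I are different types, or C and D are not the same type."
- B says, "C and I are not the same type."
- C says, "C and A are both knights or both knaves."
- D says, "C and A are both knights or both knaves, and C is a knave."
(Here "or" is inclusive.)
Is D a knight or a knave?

Consistent assignments: {A=knight, B=knave, C=knave, D=knave}
In every consistent assignment, D is a knave.

D is a knave.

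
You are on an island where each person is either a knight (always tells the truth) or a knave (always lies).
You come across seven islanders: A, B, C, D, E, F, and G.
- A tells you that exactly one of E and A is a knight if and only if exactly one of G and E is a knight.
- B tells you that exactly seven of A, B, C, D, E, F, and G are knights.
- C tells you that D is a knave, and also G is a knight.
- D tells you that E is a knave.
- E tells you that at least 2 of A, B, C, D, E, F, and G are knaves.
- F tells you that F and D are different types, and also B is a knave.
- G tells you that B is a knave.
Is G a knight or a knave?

G is a knight.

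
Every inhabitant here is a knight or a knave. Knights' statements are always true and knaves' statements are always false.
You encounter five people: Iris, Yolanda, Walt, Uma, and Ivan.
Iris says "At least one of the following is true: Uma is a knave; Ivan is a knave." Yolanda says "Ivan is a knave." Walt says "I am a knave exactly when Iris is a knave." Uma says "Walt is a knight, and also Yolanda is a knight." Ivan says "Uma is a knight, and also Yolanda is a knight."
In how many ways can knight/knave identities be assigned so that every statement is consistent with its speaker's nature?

1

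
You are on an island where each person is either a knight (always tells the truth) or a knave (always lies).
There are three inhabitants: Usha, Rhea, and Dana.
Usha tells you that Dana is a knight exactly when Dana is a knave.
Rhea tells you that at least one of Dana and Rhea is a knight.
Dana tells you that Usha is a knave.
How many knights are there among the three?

2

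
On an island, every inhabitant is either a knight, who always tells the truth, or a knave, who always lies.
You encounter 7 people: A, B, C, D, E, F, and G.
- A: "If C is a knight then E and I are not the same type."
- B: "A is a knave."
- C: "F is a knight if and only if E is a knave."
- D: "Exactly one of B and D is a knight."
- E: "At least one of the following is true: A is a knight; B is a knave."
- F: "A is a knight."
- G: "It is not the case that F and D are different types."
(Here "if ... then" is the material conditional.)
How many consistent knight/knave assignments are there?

2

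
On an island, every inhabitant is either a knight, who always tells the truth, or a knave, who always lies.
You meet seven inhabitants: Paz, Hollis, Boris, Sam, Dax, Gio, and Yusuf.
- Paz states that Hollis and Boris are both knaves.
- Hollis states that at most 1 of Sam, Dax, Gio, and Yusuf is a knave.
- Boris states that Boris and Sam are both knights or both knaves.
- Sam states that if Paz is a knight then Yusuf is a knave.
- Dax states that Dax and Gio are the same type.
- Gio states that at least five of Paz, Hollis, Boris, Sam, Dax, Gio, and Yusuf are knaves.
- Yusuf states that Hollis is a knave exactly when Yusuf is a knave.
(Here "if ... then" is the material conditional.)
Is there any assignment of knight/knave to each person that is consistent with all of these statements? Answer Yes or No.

Checking all 128 assignments, each has at least one speaker whose statement's truth value contradicts their type.

No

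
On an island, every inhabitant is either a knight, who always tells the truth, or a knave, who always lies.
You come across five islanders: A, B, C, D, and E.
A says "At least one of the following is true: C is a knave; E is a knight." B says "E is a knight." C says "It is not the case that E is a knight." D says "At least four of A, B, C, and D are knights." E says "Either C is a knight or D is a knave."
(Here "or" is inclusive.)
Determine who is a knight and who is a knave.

Knights: A, B, and E. Knaves: C and D.

Since A is a knight, "at least one of the following is true: C is a knave; E is a knight" needs to be true, which holds.
As a knight, B's statement "E is a knight" should be true; it is.
Since C is a knave, "it is not the case that E is a knight" needs to be False, which holds.
D is a knave, so "at least four of A, B, C, and D are knights" must be False — and it is.
E is a knight; "either C is a knight or D is a knave" is true, as required.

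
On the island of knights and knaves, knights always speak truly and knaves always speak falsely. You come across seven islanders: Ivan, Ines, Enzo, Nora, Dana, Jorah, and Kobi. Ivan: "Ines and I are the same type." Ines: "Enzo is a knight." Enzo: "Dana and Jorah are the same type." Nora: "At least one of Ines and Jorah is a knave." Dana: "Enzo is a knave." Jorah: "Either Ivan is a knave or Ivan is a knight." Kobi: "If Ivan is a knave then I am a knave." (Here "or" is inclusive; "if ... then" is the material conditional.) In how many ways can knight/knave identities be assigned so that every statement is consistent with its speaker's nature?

0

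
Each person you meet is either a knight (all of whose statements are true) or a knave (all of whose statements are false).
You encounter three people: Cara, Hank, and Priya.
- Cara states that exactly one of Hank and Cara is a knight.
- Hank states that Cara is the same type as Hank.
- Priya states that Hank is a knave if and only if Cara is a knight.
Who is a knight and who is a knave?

Cara is a knight, Hank is a knave, and Priya is a knight.

Suppose Cara is a knave. Then Cara's statement "exactly one of Hank and Cara is a knight" would have to be false. Checking the 4 ways to assign the others, none is consistent with every speaker.
(For instance, with Hank=knave, Priya=knight, Hank's claim "Cara is the same type as Hank" comes out true where it would need to be false.)
So Cara must be a knight, making "exactly one of Hank and Cara is a knight" true. Taking Cara=knight, Hank=knave, Priya=knight, each remaining statement checks out:
  Hank (knave): "Cara is the same type as Hank" — false. ✓
  Priya (knight): "Hank is a knave if and only if Cara is a knight" — true. ✓
This is the unique consistent assignment.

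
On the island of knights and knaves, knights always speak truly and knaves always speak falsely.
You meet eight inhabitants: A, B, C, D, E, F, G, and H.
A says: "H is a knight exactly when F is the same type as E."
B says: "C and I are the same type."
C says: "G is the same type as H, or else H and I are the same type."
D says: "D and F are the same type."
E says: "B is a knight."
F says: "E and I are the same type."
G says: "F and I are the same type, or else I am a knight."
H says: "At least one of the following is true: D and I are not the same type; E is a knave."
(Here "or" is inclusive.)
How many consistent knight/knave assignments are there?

3

Consistent assignments:
  A=knight, B=knight, C=knight, D=knave, E=knight, F=knight, G=knight, H=knight
  A=knight, B=knight, C=knight, D=knave, E=knight, F=knight, G=knave, H=knight
  A=knave, B=knight, C=knight, D=knave, E=knight, F=knight, G=knave, H=knave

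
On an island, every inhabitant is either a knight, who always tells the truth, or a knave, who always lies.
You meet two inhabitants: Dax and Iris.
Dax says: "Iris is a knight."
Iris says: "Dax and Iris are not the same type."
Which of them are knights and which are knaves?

Dax is a knave and Iris is a knave.

Suppose Dax is a knight. Then Dax's statement "Iris is a knight" would have to be true. Checking the 2 ways to assign the others, none is consistent with every speaker.
(For instance, with Iris=knave, Dax's claim "Iris is a knight" comes out false where it would need to be true.)
So Dax must be a knave, making "Iris is a knight" false. Taking Dax=knave, Iris=knave, each remaining statement checks out:
  Iris (knave): "Dax and Iris are not the same type" — false. ✓
This is the unique consistent assignment.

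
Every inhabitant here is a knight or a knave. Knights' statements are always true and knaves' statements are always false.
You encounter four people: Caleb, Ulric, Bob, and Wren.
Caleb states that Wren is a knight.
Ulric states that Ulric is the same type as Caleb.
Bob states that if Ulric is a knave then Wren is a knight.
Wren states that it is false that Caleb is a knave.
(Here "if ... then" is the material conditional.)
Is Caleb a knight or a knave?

Caleb is a knight.

Consistent assignments: {Caleb=knight, Ulric=knight, Bob=knight, Wren=knight}; {Caleb=knight, Ulric=knave, Bob=knight, Wren=knight}
In every consistent assignment, Caleb is a knight.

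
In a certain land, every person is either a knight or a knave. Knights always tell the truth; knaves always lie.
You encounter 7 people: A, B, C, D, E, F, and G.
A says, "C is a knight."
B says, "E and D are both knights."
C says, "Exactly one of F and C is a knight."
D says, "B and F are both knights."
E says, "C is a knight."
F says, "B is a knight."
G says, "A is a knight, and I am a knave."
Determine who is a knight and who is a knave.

A is a knave, B is a knave, C is a knave, D is a knave, E is a knave, F is a knave, and G is a knave.

A is a knave; "C is a knight" is false, as required.
B is a knave, and the claim "E and D are both knights" is indeed false.
C (knave): "exactly one of F and C is a knight" — false. ✓
D is a knave, so "B and F are both knights" must be false — and it is.
E (knave): "C is a knight" — false. ✓
F is a knave, so "B is a knight" must be false — and it is.
Since G is a knave, "A is a knight, and I am a knave" needs to be false, which holds.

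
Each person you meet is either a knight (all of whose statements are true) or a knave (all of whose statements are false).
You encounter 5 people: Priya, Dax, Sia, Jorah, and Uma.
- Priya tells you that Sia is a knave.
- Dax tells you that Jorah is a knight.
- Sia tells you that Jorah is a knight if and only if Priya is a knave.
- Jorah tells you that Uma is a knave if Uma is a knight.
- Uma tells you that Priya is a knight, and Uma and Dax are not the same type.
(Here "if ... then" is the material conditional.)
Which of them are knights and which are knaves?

Knights: Dax, Sia, and Jorah. Knaves: Priya and Uma.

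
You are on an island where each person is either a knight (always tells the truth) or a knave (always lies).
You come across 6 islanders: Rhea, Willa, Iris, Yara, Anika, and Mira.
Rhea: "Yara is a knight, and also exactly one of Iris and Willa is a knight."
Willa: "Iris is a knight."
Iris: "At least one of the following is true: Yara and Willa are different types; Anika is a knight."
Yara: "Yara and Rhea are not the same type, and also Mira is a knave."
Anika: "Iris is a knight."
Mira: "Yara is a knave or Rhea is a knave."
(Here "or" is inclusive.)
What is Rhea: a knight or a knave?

Rhea is a knave.

Consistent assignments: {Rhea=knave, Willa=knight, Iris=knight, Yara=knave, Anika=knight, Mira=knight}; {Rhea=knave, Willa=knave, Iris=knave, Yara=knave, Anika=knave, Mira=knight}
In every consistent assignment, Rhea is a knave.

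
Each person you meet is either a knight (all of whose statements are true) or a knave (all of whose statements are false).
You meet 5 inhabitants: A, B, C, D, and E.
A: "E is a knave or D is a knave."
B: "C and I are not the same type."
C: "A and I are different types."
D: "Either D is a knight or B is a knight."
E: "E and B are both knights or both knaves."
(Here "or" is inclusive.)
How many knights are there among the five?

3

The unique consistent assignment is A=knave, B=knight, C=knave, D=knight, E=knight.
That has 3 knights.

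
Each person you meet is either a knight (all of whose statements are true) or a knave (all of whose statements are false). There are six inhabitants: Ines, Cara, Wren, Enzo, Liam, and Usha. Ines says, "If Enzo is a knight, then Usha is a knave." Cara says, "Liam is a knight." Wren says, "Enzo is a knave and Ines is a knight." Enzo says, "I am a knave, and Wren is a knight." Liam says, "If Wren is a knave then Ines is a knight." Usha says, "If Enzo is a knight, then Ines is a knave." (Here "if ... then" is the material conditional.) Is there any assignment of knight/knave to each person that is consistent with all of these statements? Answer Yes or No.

No

Checking all 64 assignments, each has at least one speaker whose statement's truth value contradicts their type.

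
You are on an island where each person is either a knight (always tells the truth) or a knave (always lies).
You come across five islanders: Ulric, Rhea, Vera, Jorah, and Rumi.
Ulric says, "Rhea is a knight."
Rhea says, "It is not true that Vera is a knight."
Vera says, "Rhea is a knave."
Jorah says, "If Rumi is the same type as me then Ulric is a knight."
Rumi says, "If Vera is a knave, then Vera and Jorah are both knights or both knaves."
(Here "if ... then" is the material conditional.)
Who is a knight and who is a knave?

Knights: Ulric, Rhea, and Jorah. Knaves: Vera and Rumi.

Ulric (knight): "Rhea is a knight" — true. ✓
Rhea (knight): "it is not true that Vera is a knight" — true. ✓
Vera is a knave, and the claim "Rhea is a knave" is indeed false.
Jorah is a knight, and the claim "if Rumi is the same type as me then Ulric is a knight" is indeed true.
Rumi (knave): "if Vera is a knave, then Vera and Jorah are both knights or both knaves" — false. ✓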